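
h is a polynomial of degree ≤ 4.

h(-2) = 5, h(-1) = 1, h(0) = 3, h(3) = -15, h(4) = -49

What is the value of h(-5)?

113

Write h(k) = ak^4 + bk³ + ck² + dk + e; the 5 given values yield a linear system in the 5 coefficients.
Solving, the leading coefficient vanishes, and h(k) = -k³ + 3k + 3.
Then h(-5) = 113.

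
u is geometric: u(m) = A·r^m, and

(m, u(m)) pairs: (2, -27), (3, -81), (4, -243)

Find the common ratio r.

Consecutive ratio: -81/(-27) = 3, and -243/(-81) = 3, so r = 3.
Then A·3^2 = -27 gives A = -3, and u(m) = -3·3^m.

3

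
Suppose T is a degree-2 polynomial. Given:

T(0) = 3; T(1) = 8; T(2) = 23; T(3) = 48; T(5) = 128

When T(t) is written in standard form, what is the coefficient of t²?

5

Write T(t) = at² + bt + c; the 5 given values yield a linear system in the 3 coefficients.
Solving, T(t) = 5t² + 3.
The coefficient of t² is 5.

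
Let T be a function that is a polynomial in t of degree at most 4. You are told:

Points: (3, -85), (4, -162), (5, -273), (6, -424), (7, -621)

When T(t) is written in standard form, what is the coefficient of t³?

-1

First differences: -77, -111, -151, -197. Second differences: -34, -40, -46. Third differences: -6, -6.
Level-3 differences are constant, so T has degree 3.
Fitting a degree-3 polynomial gives T(t) = -t³ - 5t² - 5t + 2.
The coefficient of t³ is -1.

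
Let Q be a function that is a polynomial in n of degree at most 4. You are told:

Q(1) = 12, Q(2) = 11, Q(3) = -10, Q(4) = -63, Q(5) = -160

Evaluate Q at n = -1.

First differences: -1, -21, -53, -97. Second differences: -20, -32, -44. Third differences: -12, -12.
Level-3 differences are constant, so Q has degree 3.
Fitting a degree-3 polynomial gives Q(n) = -2n³ + 2n² + 7n + 5.
Then Q(-1) = 2.

2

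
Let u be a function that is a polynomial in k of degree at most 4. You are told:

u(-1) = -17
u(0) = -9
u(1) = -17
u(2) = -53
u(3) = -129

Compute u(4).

Write u(k) = ak^4 + bk³ + ck² + dk + e; the 5 given values yield a linear system in the 5 coefficients.
Solving, the leading coefficient vanishes, and u(k) = -2k³ - 8k² + 2k - 9.
Then u(4) = -257.

-257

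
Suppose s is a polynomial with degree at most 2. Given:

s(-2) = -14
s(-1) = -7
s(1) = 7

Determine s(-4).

Write s(t) = at² + bt + c; the 3 given values yield a linear system in the 3 coefficients.
Solving, the leading coefficient vanishes, and s(t) = 7t.
Then s(-4) = -28.

-28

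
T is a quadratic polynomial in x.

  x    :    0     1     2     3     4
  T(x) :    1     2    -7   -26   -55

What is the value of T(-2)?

First differences: 1, -9, -19, -29. Second differences: -10, -10, -10.
Level-2 differences are constant, so T has degree 2.
Fitting a degree-2 polynomial gives T(x) = -5x² + 6x + 1.
Then T(-2) = -31.

-31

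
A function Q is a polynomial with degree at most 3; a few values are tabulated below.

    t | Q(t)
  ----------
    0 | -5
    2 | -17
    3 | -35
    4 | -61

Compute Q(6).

Write Q(t) = at³ + bt² + ct + d; the 4 given values yield a linear system in the 4 coefficients.
Solving, the leading coefficient vanishes, and Q(t) = -4t² + 2t - 5.
Then Q(6) = -137.

-137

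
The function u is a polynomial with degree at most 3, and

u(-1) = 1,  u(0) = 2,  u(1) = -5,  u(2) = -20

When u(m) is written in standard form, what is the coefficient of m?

Write u(m) = am³ + bm² + cm + d; the 4 given values yield a linear system in the 4 coefficients.
Solving, the leading coefficient vanishes, and u(m) = -4m² - 3m + 2.
The coefficient of m is -3.

-3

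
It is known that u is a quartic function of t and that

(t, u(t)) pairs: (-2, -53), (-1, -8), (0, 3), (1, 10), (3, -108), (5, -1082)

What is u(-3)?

Write u(t) = at^4 + bt³ + ct² + dt + e; the 6 given values yield a linear system in the 5 coefficients.
Solving, u(t) = -2t^4 + t³ + 8t + 3.
Then u(-3) = -210.

-210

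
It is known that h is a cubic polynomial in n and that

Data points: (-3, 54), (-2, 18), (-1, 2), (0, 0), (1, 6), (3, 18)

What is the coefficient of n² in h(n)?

Write h(n) = an³ + bn² + cn + d; the 6 given values yield a linear system in the 4 coefficients.
Solving, h(n) = -n³ + 4n² + 3n.
The coefficient of n² is 4.

4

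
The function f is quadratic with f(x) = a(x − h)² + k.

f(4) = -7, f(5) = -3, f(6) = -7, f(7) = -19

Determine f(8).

-39

First differences 4, -4, -12; second difference -8 = 2a, so a = -4.
Expanding, the x-coefficient is −2ah = 8h; matching it to the data gives h = 5, and then k = -3.
So f(x) = -4(x − 5)² − 3.
f(8) = -4·3² − 3 = -39.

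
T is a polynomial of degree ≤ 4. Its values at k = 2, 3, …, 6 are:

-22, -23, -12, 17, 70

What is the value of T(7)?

153

Write T(k) = ak^4 + bk³ + ck² + dk + e; the 5 given values yield a linear system in the 5 coefficients.
Solving, the leading coefficient vanishes, and T(k) = k³ - 3k² - 5k - 8.
Then T(7) = 153.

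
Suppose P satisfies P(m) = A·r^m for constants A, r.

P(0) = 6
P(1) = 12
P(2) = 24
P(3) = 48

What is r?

Consecutive ratio: 12/6 = 2, and 24/12 = 2, so r = 2.
Then A·2^0 = 6 gives A = 6, and P(m) = 6·2^m.

2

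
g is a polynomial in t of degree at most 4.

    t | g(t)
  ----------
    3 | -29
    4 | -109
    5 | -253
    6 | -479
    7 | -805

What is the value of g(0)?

7

First differences: -80, -144, -226, -326. Second differences: -64, -82, -100. Third differences: -18, -18.
Level-3 differences are constant, so g has degree 3.
Fitting a degree-3 polynomial gives g(t) = -3t³ + 4t² + 3t + 7.
Then g(0) = 7.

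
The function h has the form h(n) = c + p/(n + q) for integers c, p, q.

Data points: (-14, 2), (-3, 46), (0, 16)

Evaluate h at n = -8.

(h(n) − c)(n + q) = p for each data point; the three points give a linear system in c and q, then p follows.
Solving: c = 6, q = 4, p = 40, so h(n) = 6 + 40/(n + 4).
Then h(-8) = 6 + 40/(-4) = -4.

-4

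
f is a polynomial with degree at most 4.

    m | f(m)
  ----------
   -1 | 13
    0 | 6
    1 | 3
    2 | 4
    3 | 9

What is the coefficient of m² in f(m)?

2

Write f(m) = am^4 + bm³ + cm² + dm + e; the 5 given values yield a linear system in the 5 coefficients.
Solving, the top 2 coefficients vanish, and f(m) = 2m² - 5m + 6.
The coefficient of m² is 2.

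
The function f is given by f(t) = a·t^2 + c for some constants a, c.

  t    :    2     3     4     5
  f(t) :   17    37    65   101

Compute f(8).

From f(2) = 17 and f(3) = 37: 4a + c = 17 and 9a + c = 37.
Subtracting: 5a = 20, so a = 4; then c = 17 − 4·4 = 1.
So f(t) = 4t² + 1, and f(8) = 257.

257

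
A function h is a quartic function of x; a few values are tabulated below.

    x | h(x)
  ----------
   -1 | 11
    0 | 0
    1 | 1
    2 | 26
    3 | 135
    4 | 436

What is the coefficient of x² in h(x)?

4

Write h(x) = ax^4 + bx³ + cx² + dx + e; the 6 given values yield a linear system in the 5 coefficients.
Solving, h(x) = 2x^4 - 2x³ + 4x² - 3x.
The coefficient of x² is 4.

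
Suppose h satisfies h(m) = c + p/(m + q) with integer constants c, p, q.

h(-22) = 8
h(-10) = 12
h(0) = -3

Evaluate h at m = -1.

-6

(h(m) − c)(m + q) = p for each data point; the three points give a linear system in c and q, then p follows.
Solving: c = 6, q = 4, p = -36, so h(m) = 6 − 36/(m + 4).
Then h(-1) = 6 − 36/3 = -6.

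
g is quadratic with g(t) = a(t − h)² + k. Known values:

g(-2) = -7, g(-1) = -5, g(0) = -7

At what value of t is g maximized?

First differences 2, -2; second difference -4 = 2a, so a = -2.
Expanding, the t-coefficient is −2ah = 4h; matching it to the data gives h = -1, and then k = -5.
So g(t) = -2(t + 1)² − 5.
Hence h = -1.

-1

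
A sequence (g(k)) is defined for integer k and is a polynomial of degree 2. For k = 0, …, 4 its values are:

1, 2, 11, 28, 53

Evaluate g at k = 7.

Write g(k) = ak² + bk + c; the 5 given values yield a linear system in the 3 coefficients.
Solving, g(k) = 4k² - 3k + 1.
Then g(7) = 176.

176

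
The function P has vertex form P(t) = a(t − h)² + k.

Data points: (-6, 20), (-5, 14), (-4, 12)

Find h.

First differences -6, -2; second difference 4 = 2a, so a = 2.
Expanding, the t-coefficient is −2ah = -4h; matching it to the data gives h = -4, and then k = 12.
So P(t) = 2(t + 4)² + 12.
Hence h = -4.

-4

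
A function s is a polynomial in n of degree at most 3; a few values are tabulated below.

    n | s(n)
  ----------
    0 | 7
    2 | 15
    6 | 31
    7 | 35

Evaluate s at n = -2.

-1

Write s(n) = an³ + bn² + cn + d; the 4 given values yield a linear system in the 4 coefficients.
Solving, the top 2 coefficients vanish, and s(n) = 4n + 7.
Then s(-2) = -1.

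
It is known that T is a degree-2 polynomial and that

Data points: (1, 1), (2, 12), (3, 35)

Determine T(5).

Write T(t) = at² + bt + c; the 3 given values yield a linear system in the 3 coefficients.
Solving, T(t) = 6t² - 7t + 2.
Then T(5) = 117.

117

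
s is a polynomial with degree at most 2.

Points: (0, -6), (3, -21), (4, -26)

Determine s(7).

Write s(t) = at² + bt + c; the 3 given values yield a linear system in the 3 coefficients.
Solving, the leading coefficient vanishes, and s(t) = -5t - 6.
Then s(7) = -41.

-41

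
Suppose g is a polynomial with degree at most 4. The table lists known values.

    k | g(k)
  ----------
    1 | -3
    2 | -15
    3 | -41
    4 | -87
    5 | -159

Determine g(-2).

9

First differences: -12, -26, -46, -72. Second differences: -14, -20, -26. Third differences: -6, -6.
Level-3 differences are constant, so g has degree 3.
Fitting a degree-3 polynomial gives g(k) = -k³ - k² - 2k + 1.
Then g(-2) = 9.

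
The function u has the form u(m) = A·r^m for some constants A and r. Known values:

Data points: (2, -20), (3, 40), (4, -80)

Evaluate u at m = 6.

Consecutive ratio: 40/(-20) = -2, and -80/40 = -2, so r = -2.
Then A·(-2)^2 = -20 gives A = -5, and u(m) = -5·(-2)^m.
u(6) = -5·(-2)^6 = -320.

-320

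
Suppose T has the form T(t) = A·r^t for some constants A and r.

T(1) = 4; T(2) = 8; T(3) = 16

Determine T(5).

64

Consecutive ratio: 8/4 = 2, and 16/8 = 2, so r = 2.
Then A·2^1 = 4 gives A = 2, and T(t) = 2·2^t.
T(5) = 2·2^5 = 64.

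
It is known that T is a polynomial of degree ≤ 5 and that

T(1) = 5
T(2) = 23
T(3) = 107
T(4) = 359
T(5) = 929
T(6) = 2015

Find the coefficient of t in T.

First differences: 18, 84, 252, 570, 1086. Second differences: 66, 168, 318, 516. Third differences: 102, 150, 198. Fourth differences: 48, 48.
Level-4 differences are constant, so T has degree 4.
Fitting a degree-4 polynomial gives T(t) = 2t^4 - 3t³ + t² + 6t - 1.
The coefficient of t is 6.

6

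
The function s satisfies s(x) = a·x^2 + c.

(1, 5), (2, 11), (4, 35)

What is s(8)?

131

From s(1) = 5 and s(2) = 11: 1a + c = 5 and 4a + c = 11.
Subtracting: 3a = 6, so a = 2; then c = 5 − 2·1 = 3.
So s(x) = 2x² + 3, and s(8) = 131.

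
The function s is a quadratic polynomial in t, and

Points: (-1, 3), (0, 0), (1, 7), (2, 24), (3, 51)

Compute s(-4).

First differences: -3, 7, 17, 27. Second differences: 10, 10, 10.
Level-2 differences are constant, so s has degree 2.
Fitting a degree-2 polynomial gives s(t) = 5t² + 2t.
Then s(-4) = 72.

72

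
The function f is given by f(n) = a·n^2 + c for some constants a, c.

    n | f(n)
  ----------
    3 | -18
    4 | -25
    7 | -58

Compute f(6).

From f(3) = -18 and f(4) = -25: 9a + c = -18 and 16a + c = -25.
Subtracting: 7a = -7, so a = -1; then c = -18 − (-1)·9 = -9.
So f(n) = -1n² − 9, and f(6) = -45.

-45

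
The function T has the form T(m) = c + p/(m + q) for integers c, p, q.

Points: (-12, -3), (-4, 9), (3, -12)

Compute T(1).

(T(m) − c)(m + q) = p for each data point; the three points give a linear system in c and q, then p follows.
Solving: c = -6, q = 2, p = -30, so T(m) = -6 − 30/(m + 2).
Then T(1) = -6 − 30/3 = -16.

-16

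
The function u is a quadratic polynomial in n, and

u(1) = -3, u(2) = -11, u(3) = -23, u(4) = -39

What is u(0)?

1

First differences: -8, -12, -16. Second differences: -4, -4.
Level-2 differences are constant, so u has degree 2.
Fitting a degree-2 polynomial gives u(n) = -2n² - 2n + 1.
The constant term is u(0) = 1.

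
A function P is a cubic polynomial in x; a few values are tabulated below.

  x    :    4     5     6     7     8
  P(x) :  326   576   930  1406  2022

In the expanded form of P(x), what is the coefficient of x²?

7

First differences: 250, 354, 476, 616. Second differences: 104, 122, 140. Third differences: 18, 18.
Level-3 differences are constant, so P has degree 3.
Fitting a degree-3 polynomial gives P(x) = 3x³ + 7x² + 4x + 6.
The coefficient of x² is 7.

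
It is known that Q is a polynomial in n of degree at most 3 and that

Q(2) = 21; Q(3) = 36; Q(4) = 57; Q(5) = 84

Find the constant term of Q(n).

9

Write Q(n) = an³ + bn² + cn + d; the 4 given values yield a linear system in the 4 coefficients.
Solving, the leading coefficient vanishes, and Q(n) = 3n² + 9.
The constant term is Q(0) = 9.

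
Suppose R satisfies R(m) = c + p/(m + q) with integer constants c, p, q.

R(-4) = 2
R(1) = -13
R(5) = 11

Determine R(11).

7

(R(m) − c)(m + q) = p for each data point; the three points give a linear system in c and q, then p follows.
Solving: c = 5, q = -2, p = 18, so R(m) = 5 + 18/(m − 2).
Then R(11) = 5 + 18/9 = 7.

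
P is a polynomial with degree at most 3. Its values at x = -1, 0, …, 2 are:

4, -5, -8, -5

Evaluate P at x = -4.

67

Write P(x) = ax³ + bx² + cx + d; the 4 given values yield a linear system in the 4 coefficients.
Solving, the leading coefficient vanishes, and P(x) = 3x² - 6x - 5.
Then P(-4) = 67.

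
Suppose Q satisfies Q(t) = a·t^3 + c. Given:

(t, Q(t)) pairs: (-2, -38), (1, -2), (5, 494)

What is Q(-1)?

-10

From Q(-2) = -38 and Q(1) = -2: -8a + c = -38 and 1a + c = -2.
Subtracting: 9a = 36, so a = 4; then c = -38 − 4·(-8) = -6.
So Q(t) = 4t³ − 6, and Q(-1) = -10.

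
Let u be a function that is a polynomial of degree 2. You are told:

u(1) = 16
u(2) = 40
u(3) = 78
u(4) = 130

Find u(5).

Write u(m) = am² + bm + c; the 4 given values yield a linear system in the 3 coefficients.
Solving, u(m) = 7m² + 3m + 6.
Then u(5) = 196.

196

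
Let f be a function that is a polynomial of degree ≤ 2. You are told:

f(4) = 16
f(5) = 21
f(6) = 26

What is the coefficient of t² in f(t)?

Write f(t) = at² + bt + c; the 3 given values yield a linear system in the 3 coefficients.
Solving, the leading coefficient vanishes, and f(t) = 5t - 4.
The coefficient of t² is 0.

0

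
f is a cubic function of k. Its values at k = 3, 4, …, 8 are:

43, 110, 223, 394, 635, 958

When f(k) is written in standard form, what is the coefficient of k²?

-1

First differences: 67, 113, 171, 241, 323. Second differences: 46, 58, 70, 82. Third differences: 12, 12, 12.
Level-3 differences are constant, so f has degree 3.
Fitting a degree-3 polynomial gives f(k) = 2k³ - k² - 2.
The coefficient of k² is -1.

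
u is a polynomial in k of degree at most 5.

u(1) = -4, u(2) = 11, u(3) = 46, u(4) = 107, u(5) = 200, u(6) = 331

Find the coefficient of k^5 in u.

0

First differences: 15, 35, 61, 93, 131. Second differences: 20, 26, 32, 38. Third differences: 6, 6, 6.
Level-3 differences are constant, so u has degree 3.
Fitting a degree-3 polynomial gives u(k) = k³ + 4k² - 4k - 5.
The coefficient of k^5 is 0.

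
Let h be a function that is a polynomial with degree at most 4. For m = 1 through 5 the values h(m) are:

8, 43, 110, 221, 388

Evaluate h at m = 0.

Write h(m) = am^4 + bm³ + cm² + dm + e; the 5 given values yield a linear system in the 5 coefficients.
Solving, the leading coefficient vanishes, and h(m) = 2m³ + 4m² + 9m - 7.
Then h(0) = -7.

-7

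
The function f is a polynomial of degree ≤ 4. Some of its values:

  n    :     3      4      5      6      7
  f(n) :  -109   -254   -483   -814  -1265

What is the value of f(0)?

2

First differences: -145, -229, -331, -451. Second differences: -84, -102, -120. Third differences: -18, -18.
Level-3 differences are constant, so f has degree 3.
Fitting a degree-3 polynomial gives f(n) = -3n³ - 6n² + 8n + 2.
Then f(0) = 2.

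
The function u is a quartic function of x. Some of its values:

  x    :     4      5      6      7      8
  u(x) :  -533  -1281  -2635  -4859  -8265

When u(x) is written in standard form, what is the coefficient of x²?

Write u(x) = ax^4 + bx³ + cx² + dx + e; the 5 given values yield a linear system in the 5 coefficients.
Solving, u(x) = -2x^4 - x² - x - 1.
The coefficient of x² is -1.

-1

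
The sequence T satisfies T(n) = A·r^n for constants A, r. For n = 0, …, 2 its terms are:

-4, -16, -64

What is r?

4

Consecutive ratio: -16/(-4) = 4, and -64/(-16) = 4, so r = 4.
Then A·4^0 = -4 gives A = -4, and T(n) = -4·4^n.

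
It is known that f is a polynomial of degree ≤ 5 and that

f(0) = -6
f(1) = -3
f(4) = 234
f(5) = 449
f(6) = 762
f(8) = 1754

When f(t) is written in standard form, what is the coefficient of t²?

4

Write f(t) = at^5 + bt^4 + ct³ + dt² + et + p; the 6 given values yield a linear system in the 6 coefficients.
Solving, the top 2 coefficients vanish, and f(t) = 3t³ + 4t² - 4t - 6.
The coefficient of t² is 4.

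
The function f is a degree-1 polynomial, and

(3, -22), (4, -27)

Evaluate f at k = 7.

Write f(k) = ak + b; the 2 given values yield a linear system in the 2 coefficients.
Solving, f(k) = -5k - 7.
Then f(7) = -42.

-42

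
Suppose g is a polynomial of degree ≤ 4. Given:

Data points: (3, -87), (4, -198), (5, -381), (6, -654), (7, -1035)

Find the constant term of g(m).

-6

First differences: -111, -183, -273, -381. Second differences: -72, -90, -108. Third differences: -18, -18.
Level-3 differences are constant, so g has degree 3.
Fitting a degree-3 polynomial gives g(m) = -3m³ - 6.
The constant term is g(0) = -6.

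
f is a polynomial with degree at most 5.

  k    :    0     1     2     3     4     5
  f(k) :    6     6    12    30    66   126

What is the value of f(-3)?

Write f(k) = ak^5 + bk^4 + ck³ + dk² + ek + p; the 6 given values yield a linear system in the 6 coefficients.
Solving, the top 2 coefficients vanish, and f(k) = k³ - k + 6.
Then f(-3) = -18.

-18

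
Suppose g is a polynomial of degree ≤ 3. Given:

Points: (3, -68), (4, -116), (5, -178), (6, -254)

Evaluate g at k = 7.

-344

Write g(k) = ak³ + bk² + ck + d; the 4 given values yield a linear system in the 4 coefficients.
Solving, the leading coefficient vanishes, and g(k) = -7k² + k - 8.
Then g(7) = -344.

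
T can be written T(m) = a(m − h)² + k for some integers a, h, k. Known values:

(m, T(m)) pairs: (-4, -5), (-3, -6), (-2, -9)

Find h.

-4

First differences -1, -3; second difference -2 = 2a, so a = -1.
Expanding, the m-coefficient is −2ah = 2h; matching it to the data gives h = -4, and then k = -5.
So T(m) = -1(m + 4)² − 5.
Hence h = -4.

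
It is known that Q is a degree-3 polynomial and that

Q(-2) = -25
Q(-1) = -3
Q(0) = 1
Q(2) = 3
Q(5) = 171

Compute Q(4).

Write Q(n) = an³ + bn² + cn + d; the 5 given values yield a linear system in the 4 coefficients.
Solving, Q(n) = 2n³ - 3n² - n + 1.
Then Q(4) = 77.

77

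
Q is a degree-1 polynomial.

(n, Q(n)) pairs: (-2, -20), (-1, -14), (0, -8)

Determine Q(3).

First differences: 6, 6.
Level-1 differences are constant, so Q has degree 1.
Fitting a degree-1 polynomial gives Q(n) = 6n - 8.
Then Q(3) = 10.

10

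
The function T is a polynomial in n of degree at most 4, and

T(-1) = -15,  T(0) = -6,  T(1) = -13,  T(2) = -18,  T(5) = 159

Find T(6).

342

Write T(n) = an^4 + bn³ + cn² + dn + e; the 5 given values yield a linear system in the 5 coefficients.
Solving, the leading coefficient vanishes, and T(n) = 3n³ - 8n² - 2n - 6.
Then T(6) = 342.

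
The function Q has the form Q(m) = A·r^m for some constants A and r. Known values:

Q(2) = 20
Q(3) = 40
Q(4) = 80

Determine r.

2

Consecutive ratio: 40/20 = 2, and 80/40 = 2, so r = 2.
Then A·2^2 = 20 gives A = 5, and Q(m) = 5·2^m.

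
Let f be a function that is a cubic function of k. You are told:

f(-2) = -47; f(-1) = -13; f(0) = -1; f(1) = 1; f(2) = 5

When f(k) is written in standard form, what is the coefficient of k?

First differences: 34, 12, 2, 4. Second differences: -22, -10, 2. Third differences: 12, 12.
Level-3 differences are constant, so f has degree 3.
Fitting a degree-3 polynomial gives f(k) = 2k³ - 5k² + 5k - 1.
The coefficient of k is 5.

5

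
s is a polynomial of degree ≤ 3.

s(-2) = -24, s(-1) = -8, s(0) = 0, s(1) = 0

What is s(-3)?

First differences: 16, 8, 0. Second differences: -8, -8.
Level-2 differences are constant, so s has degree 2.
Fitting a degree-2 polynomial gives s(m) = -4m² + 4m.
Then s(-3) = -48.

-48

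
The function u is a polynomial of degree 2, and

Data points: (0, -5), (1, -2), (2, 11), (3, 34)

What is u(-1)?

2

First differences: 3, 13, 23. Second differences: 10, 10.
Level-2 differences are constant, so u has degree 2.
Fitting a degree-2 polynomial gives u(x) = 5x² - 2x - 5.
Then u(-1) = 2.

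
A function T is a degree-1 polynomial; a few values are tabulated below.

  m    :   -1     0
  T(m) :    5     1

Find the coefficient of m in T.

-4

Write T(m) = am + b; the 2 given values yield a linear system in the 2 coefficients.
Solving, T(m) = -4m + 1.
The coefficient of m is -4.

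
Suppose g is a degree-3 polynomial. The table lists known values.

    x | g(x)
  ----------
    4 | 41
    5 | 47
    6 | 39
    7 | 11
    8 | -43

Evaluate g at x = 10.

Write g(x) = ax³ + bx² + cx + d; the 5 given values yield a linear system in the 4 coefficients.
Solving, g(x) = -x³ + 8x² - 5x - 3.
Then g(10) = -253.

-253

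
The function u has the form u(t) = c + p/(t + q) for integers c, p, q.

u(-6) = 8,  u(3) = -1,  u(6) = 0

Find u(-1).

(u(t) − c)(t + q) = p for each data point; the three points give a linear system in c and q, then p follows.
Solving: c = 2, q = 3, p = -18, so u(t) = 2 − 18/(t + 3).
Then u(-1) = 2 − 18/2 = -7.

-7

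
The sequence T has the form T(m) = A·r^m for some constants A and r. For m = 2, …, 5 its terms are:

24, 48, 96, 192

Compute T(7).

Consecutive ratio: 48/24 = 2, and 96/48 = 2, so r = 2.
Then A·2^2 = 24 gives A = 6, and T(m) = 6·2^m.
T(7) = 6·2^7 = 768.

768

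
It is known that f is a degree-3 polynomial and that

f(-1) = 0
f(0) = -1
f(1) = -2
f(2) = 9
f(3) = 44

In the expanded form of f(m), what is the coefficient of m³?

2

First differences: -1, -1, 11, 35. Second differences: 0, 12, 24. Third differences: 12, 12.
Level-3 differences are constant, so f has degree 3.
Fitting a degree-3 polynomial gives f(m) = 2m³ - 3m - 1.
The coefficient of m³ is 2.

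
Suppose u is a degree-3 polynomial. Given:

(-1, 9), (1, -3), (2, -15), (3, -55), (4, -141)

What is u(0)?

-1

Write u(k) = ak³ + bk² + ck + d; the 5 given values yield a linear system in the 4 coefficients.
Solving, u(k) = -3k³ + 4k² - 3k - 1.
Then u(0) = -1.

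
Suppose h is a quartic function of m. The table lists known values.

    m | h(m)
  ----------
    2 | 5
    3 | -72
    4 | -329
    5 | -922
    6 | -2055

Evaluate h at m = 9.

Write h(m) = am^4 + bm³ + cm² + dm + e; the 5 given values yield a linear system in the 5 coefficients.
Solving, h(m) = -2m^4 + 2m³ + 2m² + 5m + 3.
Then h(9) = -11454.

-11454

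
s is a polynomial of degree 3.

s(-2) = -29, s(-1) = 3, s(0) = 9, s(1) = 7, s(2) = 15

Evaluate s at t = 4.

First differences: 32, 6, -2, 8. Second differences: -26, -8, 10. Third differences: 18, 18.
Level-3 differences are constant, so s has degree 3.
Fitting a degree-3 polynomial gives s(t) = 3t³ - 4t² - t + 9.
Then s(4) = 133.

133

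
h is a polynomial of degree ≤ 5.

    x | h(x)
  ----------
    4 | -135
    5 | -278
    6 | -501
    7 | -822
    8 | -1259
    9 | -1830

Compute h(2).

First differences: -143, -223, -321, -437, -571. Second differences: -80, -98, -116, -134. Third differences: -18, -18, -18.
Level-3 differences are constant, so h has degree 3.
Fitting a degree-3 polynomial gives h(x) = -3x³ + 5x² - 5x - 3.
Then h(2) = -17.

-17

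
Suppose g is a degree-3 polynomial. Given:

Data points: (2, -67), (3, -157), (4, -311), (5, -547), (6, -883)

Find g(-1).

First differences: -90, -154, -236, -336. Second differences: -64, -82, -100. Third differences: -18, -18.
Level-3 differences are constant, so g has degree 3.
Fitting a degree-3 polynomial gives g(m) = -3m³ - 5m² - 8m - 7.
Then g(-1) = -1.

-1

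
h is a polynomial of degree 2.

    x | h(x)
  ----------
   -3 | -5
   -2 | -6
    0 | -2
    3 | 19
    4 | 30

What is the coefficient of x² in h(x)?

1

Write h(x) = ax² + bx + c; the 5 given values yield a linear system in the 3 coefficients.
Solving, h(x) = x² + 4x - 2.
The coefficient of x² is 1.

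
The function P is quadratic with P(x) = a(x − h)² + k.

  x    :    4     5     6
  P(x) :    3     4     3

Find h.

5

First differences 1, -1; second difference -2 = 2a, so a = -1.
Expanding, the x-coefficient is −2ah = 2h; matching it to the data gives h = 5, and then k = 4.
So P(x) = -1(x − 5)² + 4.
Hence h = 5.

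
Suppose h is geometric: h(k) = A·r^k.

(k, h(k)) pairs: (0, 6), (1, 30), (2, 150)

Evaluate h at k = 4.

3750

Consecutive ratio: 30/6 = 5, and 150/30 = 5, so r = 5.
Then A·5^0 = 6 gives A = 6, and h(k) = 6·5^k.
h(4) = 6·5^4 = 3750.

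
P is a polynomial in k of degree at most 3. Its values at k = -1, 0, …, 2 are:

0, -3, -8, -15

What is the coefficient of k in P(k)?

-4

First differences: -3, -5, -7. Second differences: -2, -2.
Level-2 differences are constant, so P has degree 2.
Fitting a degree-2 polynomial gives P(k) = -k² - 4k - 3.
The coefficient of k is -4.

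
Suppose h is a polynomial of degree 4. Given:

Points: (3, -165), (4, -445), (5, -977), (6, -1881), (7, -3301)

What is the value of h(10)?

-12457

Write h(x) = ax^4 + bx³ + cx² + dx + e; the 5 given values yield a linear system in the 5 coefficients.
Solving, h(x) = -x^4 - 2x³ - 5x² + 4x + 3.
Then h(10) = -12457.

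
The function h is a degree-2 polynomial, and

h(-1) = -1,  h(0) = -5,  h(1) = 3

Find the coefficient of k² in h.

6

Write h(k) = ak² + bk + c; the 3 given values yield a linear system in the 3 coefficients.
Solving, h(k) = 6k² + 2k - 5.
The coefficient of k² is 6.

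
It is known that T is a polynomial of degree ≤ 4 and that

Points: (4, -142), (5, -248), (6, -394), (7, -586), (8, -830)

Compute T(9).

-1132

Write T(n) = an^4 + bn³ + cn² + dn + e; the 5 given values yield a linear system in the 5 coefficients.
Solving, the leading coefficient vanishes, and T(n) = -n³ - 5n² + 2.
Then T(9) = -1132.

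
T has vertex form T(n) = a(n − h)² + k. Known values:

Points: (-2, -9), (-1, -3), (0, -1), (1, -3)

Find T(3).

-19

First differences 6, 2, -2; second difference -4 = 2a, so a = -2.
Expanding, the n-coefficient is −2ah = 4h; matching it to the data gives h = 0, and then k = -1.
So T(n) = -2(n + 0)² − 1.
T(3) = -2·3² − 1 = -19.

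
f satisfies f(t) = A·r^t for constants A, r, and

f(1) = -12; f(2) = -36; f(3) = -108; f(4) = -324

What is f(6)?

-2916

Consecutive ratio: -36/(-12) = 3, and -108/(-36) = 3, so r = 3.
Then A·3^1 = -12 gives A = -4, and f(t) = -4·3^t.
f(6) = -4·3^6 = -2916.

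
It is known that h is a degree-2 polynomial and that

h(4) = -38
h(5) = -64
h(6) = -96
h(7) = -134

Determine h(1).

First differences: -26, -32, -38. Second differences: -6, -6.
Level-2 differences are constant, so h has degree 2.
Fitting a degree-2 polynomial gives h(k) = -3k² + k + 6.
Then h(1) = 4.

4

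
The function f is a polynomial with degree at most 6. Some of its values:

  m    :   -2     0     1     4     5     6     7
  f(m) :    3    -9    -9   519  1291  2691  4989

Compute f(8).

Write f(m) = am^6 + bm^5 + cm^4 + dm³ + em² + pm + q; the 7 given values yield a linear system in the 7 coefficients.
Solving, the top 2 coefficients vanish, and f(m) = 2m^4 + m³ - 3m² - 9.
Then f(8) = 8503.

8503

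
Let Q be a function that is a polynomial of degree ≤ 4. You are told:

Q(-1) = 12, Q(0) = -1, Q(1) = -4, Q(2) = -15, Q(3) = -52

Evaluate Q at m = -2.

Write Q(m) = am^4 + bm³ + cm² + dm + e; the 5 given values yield a linear system in the 5 coefficients.
Solving, the leading coefficient vanishes, and Q(m) = -3m³ + 5m² - 5m - 1.
Then Q(-2) = 53.

53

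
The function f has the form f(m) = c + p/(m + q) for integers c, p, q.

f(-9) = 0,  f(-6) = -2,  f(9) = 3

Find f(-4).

(f(m) − c)(m + q) = p for each data point; the three points give a linear system in c and q, then p follows.
Solving: c = 2, q = 3, p = 12, so f(m) = 2 + 12/(m + 3).
Then f(-4) = 2 + 12/(-1) = -10.

-10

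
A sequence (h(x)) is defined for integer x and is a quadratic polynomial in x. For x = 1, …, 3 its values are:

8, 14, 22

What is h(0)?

4

Write h(x) = ax² + bx + c; the 3 given values yield a linear system in the 3 coefficients.
Solving, h(x) = x² + 3x + 4.
The constant term is h(0) = 4.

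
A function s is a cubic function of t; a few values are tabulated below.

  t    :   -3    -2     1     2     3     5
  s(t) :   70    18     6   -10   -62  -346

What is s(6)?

-614

Write s(t) = at³ + bt² + ct + d; the 6 given values yield a linear system in the 4 coefficients.
Solving, s(t) = -3t³ + 5t + 4.
Then s(6) = -614.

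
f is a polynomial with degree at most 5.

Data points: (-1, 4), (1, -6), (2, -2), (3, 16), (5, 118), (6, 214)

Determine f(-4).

-26

Write f(k) = ak^5 + bk^4 + ck³ + dk² + ek + p; the 6 given values yield a linear system in the 6 coefficients.
Solving, the top 2 coefficients vanish, and f(k) = k³ + k² - 6k - 2.
Then f(-4) = -26.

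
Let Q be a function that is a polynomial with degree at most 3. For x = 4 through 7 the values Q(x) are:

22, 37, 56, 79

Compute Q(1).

Write Q(x) = ax³ + bx² + cx + d; the 4 given values yield a linear system in the 4 coefficients.
Solving, the leading coefficient vanishes, and Q(x) = 2x² - 3x + 2.
Then Q(1) = 1.

1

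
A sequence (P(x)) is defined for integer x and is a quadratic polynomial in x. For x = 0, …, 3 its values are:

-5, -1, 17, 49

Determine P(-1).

Write P(x) = ax² + bx + c; the 4 given values yield a linear system in the 3 coefficients.
Solving, P(x) = 7x² - 3x - 5.
Then P(-1) = 5.

5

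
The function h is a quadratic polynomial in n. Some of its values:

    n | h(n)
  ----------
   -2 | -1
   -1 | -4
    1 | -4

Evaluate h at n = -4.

11

Write h(n) = an² + bn + c; the 3 given values yield a linear system in the 3 coefficients.
Solving, h(n) = n² - 5.
Then h(-4) = 11.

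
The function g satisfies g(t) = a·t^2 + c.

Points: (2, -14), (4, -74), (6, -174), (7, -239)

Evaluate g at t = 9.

-399

From g(2) = -14 and g(4) = -74: 4a + c = -14 and 16a + c = -74.
Subtracting: 12a = -60, so a = -5; then c = -14 − (-5)·4 = 6.
So g(t) = -5t² + 6, and g(9) = -399.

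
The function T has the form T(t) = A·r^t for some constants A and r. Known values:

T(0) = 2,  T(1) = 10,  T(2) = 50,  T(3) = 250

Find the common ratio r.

Consecutive ratio: 10/2 = 5, and 50/10 = 5, so r = 5.
Then A·5^0 = 2 gives A = 2, and T(t) = 2·5^t.

5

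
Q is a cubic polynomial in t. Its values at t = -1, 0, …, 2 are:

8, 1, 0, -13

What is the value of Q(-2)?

39

Write Q(t) = at³ + bt² + ct + d; the 4 given values yield a linear system in the 4 coefficients.
Solving, Q(t) = -3t³ + 3t² - t + 1.
Then Q(-2) = 39.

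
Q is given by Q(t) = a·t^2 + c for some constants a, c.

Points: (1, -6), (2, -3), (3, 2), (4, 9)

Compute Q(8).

57

From Q(1) = -6 and Q(2) = -3: 1a + c = -6 and 4a + c = -3.
Subtracting: 3a = 3, so a = 1; then c = -6 − 1·1 = -7.
So Q(t) = 1t² − 7, and Q(8) = 57.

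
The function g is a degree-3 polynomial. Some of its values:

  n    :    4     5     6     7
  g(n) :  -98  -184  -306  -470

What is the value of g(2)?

-10

Write g(n) = an³ + bn² + cn + d; the 4 given values yield a linear system in the 4 coefficients.
Solving, g(n) = -n³ - 3n² + 2n + 6.
Then g(2) = -10.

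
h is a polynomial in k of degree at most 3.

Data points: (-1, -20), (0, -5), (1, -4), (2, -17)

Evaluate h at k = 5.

-140

First differences: 15, 1, -13. Second differences: -14, -14.
Level-2 differences are constant, so h has degree 2.
Fitting a degree-2 polynomial gives h(k) = -7k² + 8k - 5.
Then h(5) = -140.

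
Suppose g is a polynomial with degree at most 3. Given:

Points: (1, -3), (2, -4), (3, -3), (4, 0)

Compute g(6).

12

First differences: -1, 1, 3. Second differences: 2, 2.
Level-2 differences are constant, so g has degree 2.
Fitting a degree-2 polynomial gives g(k) = k² - 4k.
Then g(6) = 12.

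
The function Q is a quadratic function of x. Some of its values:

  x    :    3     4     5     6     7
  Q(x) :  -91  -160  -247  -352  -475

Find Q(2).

-40

First differences: -69, -87, -105, -123. Second differences: -18, -18, -18.
Level-2 differences are constant, so Q has degree 2.
Fitting a degree-2 polynomial gives Q(x) = -9x² - 6x + 8.
Then Q(2) = -40.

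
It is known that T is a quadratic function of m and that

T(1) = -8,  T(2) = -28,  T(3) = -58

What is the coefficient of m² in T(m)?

-5

Write T(m) = am² + bm + c; the 3 given values yield a linear system in the 3 coefficients.
Solving, T(m) = -5m² - 5m + 2.
The coefficient of m² is -5.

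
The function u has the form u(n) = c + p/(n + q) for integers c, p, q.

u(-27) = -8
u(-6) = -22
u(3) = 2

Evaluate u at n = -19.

(u(n) − c)(n + q) = p for each data point; the three points give a linear system in c and q, then p follows.
Solving: c = -6, q = 3, p = 48, so u(n) = -6 + 48/(n + 3).
Then u(-19) = -6 + 48/(-16) = -9.

-9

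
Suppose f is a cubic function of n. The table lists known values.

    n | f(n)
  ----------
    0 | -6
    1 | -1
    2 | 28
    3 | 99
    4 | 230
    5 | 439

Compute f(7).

1163

Write f(n) = an³ + bn² + cn + d; the 6 given values yield a linear system in the 4 coefficients.
Solving, f(n) = 3n³ + 3n² - n - 6.
Then f(7) = 1163.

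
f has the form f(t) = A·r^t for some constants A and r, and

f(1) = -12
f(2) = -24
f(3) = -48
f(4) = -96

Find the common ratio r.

Consecutive ratio: -24/(-12) = 2, and -48/(-24) = 2, so r = 2.
Then A·2^1 = -12 gives A = -6, and f(t) = -6·2^t.

2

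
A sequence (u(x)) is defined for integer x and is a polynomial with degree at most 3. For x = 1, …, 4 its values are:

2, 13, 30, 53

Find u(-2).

First differences: 11, 17, 23. Second differences: 6, 6.
Level-2 differences are constant, so u has degree 2.
Fitting a degree-2 polynomial gives u(x) = 3x² + 2x - 3.
Then u(-2) = 5.

5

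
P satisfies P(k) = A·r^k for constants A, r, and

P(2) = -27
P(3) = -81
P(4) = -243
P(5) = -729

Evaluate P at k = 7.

Consecutive ratio: -81/(-27) = 3, and -243/(-81) = 3, so r = 3.
Then A·3^2 = -27 gives A = -3, and P(k) = -3·3^k.
P(7) = -3·3^7 = -6561.

-6561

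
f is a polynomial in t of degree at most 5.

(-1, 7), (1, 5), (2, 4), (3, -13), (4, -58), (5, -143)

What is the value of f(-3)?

89

Write f(t) = at^5 + bt^4 + ct³ + dt² + et + p; the 6 given values yield a linear system in the 6 coefficients.
Solving, the top 2 coefficients vanish, and f(t) = -2t³ + 4t² + t + 2.
Then f(-3) = 89.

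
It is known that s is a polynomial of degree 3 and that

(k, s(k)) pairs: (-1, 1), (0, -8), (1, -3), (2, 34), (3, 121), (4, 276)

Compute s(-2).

First differences: -9, 5, 37, 87, 155. Second differences: 14, 32, 50, 68. Third differences: 18, 18, 18.
Level-3 differences are constant, so s has degree 3.
Fitting a degree-3 polynomial gives s(k) = 3k³ + 7k² - 5k - 8.
Then s(-2) = 6.

6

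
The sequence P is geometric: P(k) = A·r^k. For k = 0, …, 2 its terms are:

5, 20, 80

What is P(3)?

320

Consecutive ratio: 20/5 = 4, and 80/20 = 4, so r = 4.
Then A·4^0 = 5 gives A = 5, and P(k) = 5·4^k.
P(3) = 5·4^3 = 320.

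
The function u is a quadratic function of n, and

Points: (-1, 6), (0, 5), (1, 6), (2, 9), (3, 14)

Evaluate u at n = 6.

41

First differences: -1, 1, 3, 5. Second differences: 2, 2, 2.
Level-2 differences are constant, so u has degree 2.
Fitting a degree-2 polynomial gives u(n) = n² + 5.
Then u(6) = 41.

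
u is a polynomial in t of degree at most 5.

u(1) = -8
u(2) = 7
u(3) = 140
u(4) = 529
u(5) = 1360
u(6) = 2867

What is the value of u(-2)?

-5

First differences: 15, 133, 389, 831, 1507. Second differences: 118, 256, 442, 676. Third differences: 138, 186, 234. Fourth differences: 48, 48.
Level-4 differences are constant, so u has degree 4.
Fitting a degree-4 polynomial gives u(t) = 2t^4 + 3t³ - 9t² - 9t + 5.
Then u(-2) = -5.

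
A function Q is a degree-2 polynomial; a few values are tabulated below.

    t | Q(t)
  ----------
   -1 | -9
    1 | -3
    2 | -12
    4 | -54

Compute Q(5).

Write Q(t) = at² + bt + c; the 4 given values yield a linear system in the 3 coefficients.
Solving, Q(t) = -4t² + 3t - 2.
Then Q(5) = -87.

-87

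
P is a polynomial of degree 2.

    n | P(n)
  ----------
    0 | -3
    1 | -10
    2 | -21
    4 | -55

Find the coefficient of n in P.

Write P(n) = an² + bn + c; the 4 given values yield a linear system in the 3 coefficients.
Solving, P(n) = -2n² - 5n - 3.
The coefficient of n is -5.

-5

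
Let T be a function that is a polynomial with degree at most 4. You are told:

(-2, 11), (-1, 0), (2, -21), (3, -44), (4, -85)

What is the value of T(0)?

Write T(n) = an^4 + bn³ + cn² + dn + e; the 5 given values yield a linear system in the 5 coefficients.
Solving, the leading coefficient vanishes, and T(n) = -n³ - 4n - 5.
Then T(0) = -5.

-5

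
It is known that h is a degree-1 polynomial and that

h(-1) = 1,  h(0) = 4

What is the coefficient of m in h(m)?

3

Write h(m) = am + b; the 2 given values yield a linear system in the 2 coefficients.
Solving, h(m) = 3m + 4.
The coefficient of m is 3.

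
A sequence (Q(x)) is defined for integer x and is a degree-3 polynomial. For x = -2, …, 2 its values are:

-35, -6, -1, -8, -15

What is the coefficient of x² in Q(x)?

-6

Write Q(x) = ax³ + bx² + cx + d; the 5 given values yield a linear system in the 4 coefficients.
Solving, Q(x) = 2x³ - 6x² - 3x - 1.
The coefficient of x² is -6.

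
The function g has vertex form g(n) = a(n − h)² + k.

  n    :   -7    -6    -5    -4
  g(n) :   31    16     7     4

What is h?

-4

First differences -15, -9, -3; second difference 6 = 2a, so a = 3.
Expanding, the n-coefficient is −2ah = -6h; matching it to the data gives h = -4, and then k = 4.
So g(n) = 3(n + 4)² + 4.
Hence h = -4.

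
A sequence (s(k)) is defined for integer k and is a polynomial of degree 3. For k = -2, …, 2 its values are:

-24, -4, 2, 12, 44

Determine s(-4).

-178

First differences: 20, 6, 10, 32. Second differences: -14, 4, 22. Third differences: 18, 18.
Level-3 differences are constant, so s has degree 3.
Fitting a degree-3 polynomial gives s(k) = 3k³ + 2k² + 5k + 2.
Then s(-4) = -178.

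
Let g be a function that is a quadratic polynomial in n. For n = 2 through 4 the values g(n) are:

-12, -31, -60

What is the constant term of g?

Write g(n) = an² + bn + c; the 3 given values yield a linear system in the 3 coefficients.
Solving, g(n) = -5n² + 6n - 4.
The constant term is g(0) = -4.

-4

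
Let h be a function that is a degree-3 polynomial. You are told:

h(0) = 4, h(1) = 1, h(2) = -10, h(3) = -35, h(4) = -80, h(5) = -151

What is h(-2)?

Write h(k) = ak³ + bk² + ck + d; the 6 given values yield a linear system in the 4 coefficients.
Solving, h(k) = -k³ - k² - k + 4.
Then h(-2) = 10.

10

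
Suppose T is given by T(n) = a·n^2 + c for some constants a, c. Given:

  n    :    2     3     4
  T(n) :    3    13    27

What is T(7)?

From T(2) = 3 and T(3) = 13: 4a + c = 3 and 9a + c = 13.
Subtracting: 5a = 10, so a = 2; then c = 3 − 2·4 = -5.
So T(n) = 2n² − 5, and T(7) = 93.

93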